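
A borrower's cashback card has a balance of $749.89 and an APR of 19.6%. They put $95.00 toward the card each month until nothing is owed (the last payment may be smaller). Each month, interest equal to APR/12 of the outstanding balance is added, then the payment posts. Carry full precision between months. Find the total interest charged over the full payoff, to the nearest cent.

Monthly rate r = 19.6%/12 = 1.63333% = 0.0163333.
Payoff takes n = ⌈−ln(1 − rB₀/P)/ln(1+r)⌉ = ⌈8.520⌉ = 9 payments; the last is $49.57.
Total paid = 8·$95.00 + $49.57 = $809.57.
Total interest = total paid − principal = $809.57 − $749.89 = $59.68.

$59.68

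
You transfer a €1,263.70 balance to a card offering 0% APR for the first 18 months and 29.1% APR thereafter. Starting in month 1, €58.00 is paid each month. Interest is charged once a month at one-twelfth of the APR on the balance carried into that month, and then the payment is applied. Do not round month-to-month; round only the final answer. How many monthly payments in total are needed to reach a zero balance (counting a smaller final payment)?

Promo months 1–18 at r₀ = 0%/12 = 0; months 19+ at r₁ = 29.1%/12 = 0.02425.
After month 18 (no interest yet): B = €1,263.70 − 18·€58.00 = €219.70.
Then at r₁ with €58.00/mo: n₂ = −ln(1 − r₁·B/P)/ln(1+r₁) ≈ 4.02 → 5 more payments.

23 months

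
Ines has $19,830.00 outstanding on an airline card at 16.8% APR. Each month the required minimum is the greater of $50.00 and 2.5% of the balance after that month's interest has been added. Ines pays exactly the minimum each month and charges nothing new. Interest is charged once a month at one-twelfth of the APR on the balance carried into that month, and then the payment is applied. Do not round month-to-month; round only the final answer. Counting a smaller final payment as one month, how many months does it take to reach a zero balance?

260 months

Monthly rate r = 16.8%/12 = 1.4% = 0.014.
While 2.5% of the post-interest balance exceeds $50.00, each month B ← (B·(1+r))·(1 − 0.025), i.e. B shrinks by the factor (1+r)·0.975 = 0.98865.
This holds for months 1–203. Entering month 204 the balance is $1,954.18; 2.5% of the post-interest balance is now below $50.00, so the flat $50.00 minimum applies from here.
From month 204 a fixed $50.00 at rate r clears $1,954.18 in 57 more payments. Total: 203 + 57 = 260 months.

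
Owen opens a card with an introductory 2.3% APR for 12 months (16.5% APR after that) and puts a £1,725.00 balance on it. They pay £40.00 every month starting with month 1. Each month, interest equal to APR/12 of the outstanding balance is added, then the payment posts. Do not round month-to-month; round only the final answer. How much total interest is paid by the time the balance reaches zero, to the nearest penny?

£453.39

Promo months 1–12 at r₀ = 2.3%/12 = 0.00191667; months 13+ at r₁ = 16.5%/12 = 0.01375.
After month 12: iterate B ← B·(1+r₀) − £40.00 for 12 months → £1,280.00.
Then at r₁ with £40.00/mo: n₂ = −ln(1 − r₁·B/P)/ln(1+r₁) ≈ 42.46 → 43 more payments.
Total paid = 54·£40.00 + £18.39 = £2,178.39; interest = £2,178.39 − £1,725.00 = £453.39.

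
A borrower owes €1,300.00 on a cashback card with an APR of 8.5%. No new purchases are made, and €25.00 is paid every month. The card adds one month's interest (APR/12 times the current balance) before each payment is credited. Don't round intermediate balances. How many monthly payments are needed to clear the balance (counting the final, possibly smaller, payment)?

66 months

Monthly rate r = 8.5%/12 = 0.708333% = 0.00708333.
Recurrence: B ← B·(1+r) − €25.00.
Month 1: interest €9.21; balance after payment €1,284.21.
Month 2: interest €9.10; balance after payment €1,268.30.
Closed form: n = −ln(1 − rB₀/P)/ln(1+r) = −ln(0.63167)/ln(1.00708) ≈ 65.085, so the balance reaches zero during payment 66.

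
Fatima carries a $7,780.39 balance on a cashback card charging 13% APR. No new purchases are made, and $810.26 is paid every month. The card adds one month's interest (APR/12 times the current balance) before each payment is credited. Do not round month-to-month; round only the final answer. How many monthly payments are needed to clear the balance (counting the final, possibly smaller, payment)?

11 months

Monthly rate r = 13%/12 = 1.08333% = 0.0108333.
Recurrence: B ← B·(1+r) − $810.26.
Month 1: interest $84.29; balance after payment $7,054.42.
Month 2: interest $76.42; balance after payment $6,320.58.
Closed form: n = −ln(1 − rB₀/P)/ln(1+r) = −ln(0.89597)/ln(1.01083) ≈ 10.194, so the balance reaches zero during payment 11.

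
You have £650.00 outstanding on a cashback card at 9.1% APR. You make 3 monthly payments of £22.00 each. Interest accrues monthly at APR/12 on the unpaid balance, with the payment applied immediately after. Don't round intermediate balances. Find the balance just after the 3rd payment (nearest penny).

£598.40

Monthly rate r = 9.1%/12 = 0.758333% = 0.00758333.
Each month: B ← B·(1+r) − £22.00.
Month 1: interest £4.93; balance after payment £632.93.
Month 2: interest £4.80; balance after payment £615.73.
Month 3: interest £4.67; balance after payment £598.40.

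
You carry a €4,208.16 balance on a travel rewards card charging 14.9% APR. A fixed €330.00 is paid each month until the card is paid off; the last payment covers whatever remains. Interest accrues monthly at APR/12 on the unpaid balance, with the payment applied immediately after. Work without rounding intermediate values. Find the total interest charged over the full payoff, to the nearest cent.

Monthly rate r = 14.9%/12 = 1.24167% = 0.0124167.
Payoff takes n = ⌈−ln(1 − rB₀/P)/ln(1+r)⌉ = ⌈13.969⌉ = 14 payments; the last is €319.71.
Total paid = 13·€330.00 + €319.71 = €4,609.71.
Total interest = total paid − principal = €4,609.71 − €4,208.16 = €401.55.

€401.55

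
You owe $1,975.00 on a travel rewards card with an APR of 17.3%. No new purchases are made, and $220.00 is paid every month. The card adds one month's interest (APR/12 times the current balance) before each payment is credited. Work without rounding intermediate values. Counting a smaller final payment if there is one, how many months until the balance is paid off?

10 months

Monthly rate r = 17.3%/12 = 1.44167% = 0.0144167.
Recurrence: B ← B·(1+r) − $220.00.
Month 1: interest $28.47; balance after payment $1,783.47.
Month 2: interest $25.71; balance after payment $1,589.18.
Closed form: n = −ln(1 − rB₀/P)/ln(1+r) = −ln(0.87058)/ln(1.01442) ≈ 9.683, so the balance reaches zero during payment 10.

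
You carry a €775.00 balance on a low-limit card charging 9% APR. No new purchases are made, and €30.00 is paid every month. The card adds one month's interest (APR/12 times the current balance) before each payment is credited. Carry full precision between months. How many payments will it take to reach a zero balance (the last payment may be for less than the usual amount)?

29 months

Monthly rate r = 9%/12 = 0.75% = 0.0075.
Recurrence: B ← B·(1+r) − €30.00.
Month 1: interest €5.81; balance after payment €750.81.
Month 2: interest €5.63; balance after payment €726.44.
Closed form: n = −ln(1 − rB₀/P)/ln(1+r) = −ln(0.80625)/ln(1.0075) ≈ 28.822, so the balance reaches zero during payment 29.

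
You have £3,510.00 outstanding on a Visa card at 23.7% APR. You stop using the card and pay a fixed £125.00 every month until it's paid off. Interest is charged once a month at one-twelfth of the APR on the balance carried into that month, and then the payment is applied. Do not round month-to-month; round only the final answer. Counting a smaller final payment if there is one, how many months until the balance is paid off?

Monthly rate r = 23.7%/12 = 1.975% = 0.01975.
Recurrence: B ← B·(1+r) − £125.00.
Month 1: interest £69.32; balance after payment £3,454.32.
Month 2: interest £68.22; balance after payment £3,397.55.
Closed form: n = −ln(1 − rB₀/P)/ln(1+r) = −ln(0.44542)/ln(1.01975) ≈ 41.352, so the balance reaches zero during payment 42.

42 payments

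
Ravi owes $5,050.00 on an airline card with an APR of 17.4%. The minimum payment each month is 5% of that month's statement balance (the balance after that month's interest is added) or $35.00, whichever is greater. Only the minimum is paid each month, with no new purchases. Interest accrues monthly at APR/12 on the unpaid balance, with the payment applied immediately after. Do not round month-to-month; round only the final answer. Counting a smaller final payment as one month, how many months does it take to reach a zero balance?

Monthly rate r = 17.4%/12 = 1.45% = 0.0145.
While 5% of the post-interest balance exceeds $35.00, each month B ← (B·(1+r))·(1 − 0.05), i.e. B shrinks by the factor (1+r)·0.95 = 0.96377.
This holds for months 1–54. Entering month 55 the balance is $688.62; 5% of the post-interest balance is now below $35.00, so the flat $35.00 minimum applies from here.
From month 55 a fixed $35.00 at rate r clears $688.62 in 24 more payments. Total: 54 + 24 = 78 months.

78 months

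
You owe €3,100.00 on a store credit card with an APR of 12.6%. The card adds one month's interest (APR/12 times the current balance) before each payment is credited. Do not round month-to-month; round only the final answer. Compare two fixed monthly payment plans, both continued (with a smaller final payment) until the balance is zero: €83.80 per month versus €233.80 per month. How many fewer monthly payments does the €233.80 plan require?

33 fewer payments

Monthly rate r = 12.6%/12 = 1.05% = 0.0105.
At €83.80/mo: n = ⌈−ln(1 − rB₀/P)/ln(1+r)⌉ = 48 payments (last €6.37); total interest = total paid − €3,100.00 = €844.97.
At €233.80/mo: 15 payments (last €82.75); total interest €255.95.
Payments saved = 48 − 15 = 33.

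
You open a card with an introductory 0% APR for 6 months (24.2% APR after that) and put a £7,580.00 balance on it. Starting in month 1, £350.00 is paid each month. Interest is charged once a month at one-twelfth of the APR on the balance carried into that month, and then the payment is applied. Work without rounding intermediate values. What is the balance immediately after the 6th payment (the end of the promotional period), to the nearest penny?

£5,480.00

Promo months 1–6 at r₀ = 0%/12 = 0; months 7+ at r₁ = 24.2%/12 = 0.0201667.
After month 6 (no interest yet): B = £7,580.00 − 6·£350.00 = £5,480.00.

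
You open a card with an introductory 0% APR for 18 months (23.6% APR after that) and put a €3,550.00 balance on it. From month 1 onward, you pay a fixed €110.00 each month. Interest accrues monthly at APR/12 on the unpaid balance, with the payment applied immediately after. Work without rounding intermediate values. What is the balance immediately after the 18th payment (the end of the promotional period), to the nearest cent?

€1,570.00

Promo months 1–18 at r₀ = 0%/12 = 0; months 19+ at r₁ = 23.6%/12 = 0.0196667.
After month 18 (no interest yet): B = €3,550.00 − 18·€110.00 = €1,570.00.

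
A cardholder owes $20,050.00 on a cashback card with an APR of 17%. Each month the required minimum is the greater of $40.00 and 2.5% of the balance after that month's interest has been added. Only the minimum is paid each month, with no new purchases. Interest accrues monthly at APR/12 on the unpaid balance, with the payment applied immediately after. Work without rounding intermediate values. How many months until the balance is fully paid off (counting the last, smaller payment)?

Monthly rate r = 17%/12 = 1.41667% = 0.0141667.
While 2.5% of the post-interest balance exceeds $40.00, each month B ← (B·(1+r))·(1 − 0.025), i.e. B shrinks by the factor (1+r)·0.975 = 0.98881.
This holds for months 1–226. Entering month 227 the balance is $1,577.13; 2.5% of the post-interest balance is now below $40.00, so the flat $40.00 minimum applies from here.
From month 227 a fixed $40.00 at rate r clears $1,577.13 in 59 more payments. Total: 226 + 59 = 285 months.

285 months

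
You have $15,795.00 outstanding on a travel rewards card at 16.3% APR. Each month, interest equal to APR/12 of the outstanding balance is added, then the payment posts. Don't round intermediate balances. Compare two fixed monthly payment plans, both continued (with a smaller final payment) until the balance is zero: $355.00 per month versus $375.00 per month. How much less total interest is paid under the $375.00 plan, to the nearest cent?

$802.66

Monthly rate r = 16.3%/12 = 1.35833% = 0.0135833.
At $355.00/mo: n = ⌈−ln(1 − rB₀/P)/ln(1+r)⌉ = 69 payments (last $258.54); total interest = total paid − $15,795.00 = $8,603.54.
At $375.00/mo: 63 payments (last $345.88); total interest $7,800.88.
Interest saved = $8,603.54 − $7,800.88 = $802.66.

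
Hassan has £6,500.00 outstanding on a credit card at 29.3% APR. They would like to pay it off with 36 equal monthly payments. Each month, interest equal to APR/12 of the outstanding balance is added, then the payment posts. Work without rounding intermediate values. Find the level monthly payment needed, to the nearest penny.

Monthly rate r = 29.3%/12 = 2.44167% = 0.0244167.
Level-payment amortization: P = B₀·r / (1 − (1+r)^(−n)) = 6500.00·0.0244167 / (1 − 1.02442^(−36)).
Denominator 1 − (1+r)^(−36) = 0.580394551.
P = 158.708 / 0.580394551 ≈ 273.45.

£273.45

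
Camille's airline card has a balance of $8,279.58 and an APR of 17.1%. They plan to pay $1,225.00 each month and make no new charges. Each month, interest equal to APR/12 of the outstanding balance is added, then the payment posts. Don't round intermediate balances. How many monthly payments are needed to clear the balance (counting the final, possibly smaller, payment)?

8 months

Monthly rate r = 17.1%/12 = 1.425% = 0.01425.
Recurrence: B ← B·(1+r) − $1,225.00.
Month 1: interest $117.98; balance after payment $7,172.56.
Month 2: interest $102.21; balance after payment $6,049.77.
Closed form: n = −ln(1 − rB₀/P)/ln(1+r) = −ln(0.90369)/ln(1.01425) ≈ 7.157, so the balance reaches zero during payment 8.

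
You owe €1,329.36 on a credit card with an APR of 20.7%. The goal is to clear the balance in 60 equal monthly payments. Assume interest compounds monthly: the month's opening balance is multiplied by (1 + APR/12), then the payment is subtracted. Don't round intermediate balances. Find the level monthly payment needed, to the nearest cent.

€35.74

Monthly rate r = 20.7%/12 = 1.725% = 0.01725.
Level-payment amortization: P = B₀·r / (1 − (1+r)^(−n)) = 1329.36·0.01725 / (1 − 1.01725^(−60)).
Denominator 1 − (1+r)^(−60) = 0.641624684.
P = 22.9315 / 0.641624684 ≈ 35.74.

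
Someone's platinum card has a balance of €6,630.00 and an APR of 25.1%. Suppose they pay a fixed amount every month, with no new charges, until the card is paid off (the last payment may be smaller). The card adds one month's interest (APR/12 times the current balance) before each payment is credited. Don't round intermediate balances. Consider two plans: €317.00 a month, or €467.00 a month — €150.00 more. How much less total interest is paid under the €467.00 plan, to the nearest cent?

€861.91

Monthly rate r = 25.1%/12 = 2.09167% = 0.0209167.
At €317.00/mo: n = ⌈−ln(1 − rB₀/P)/ln(1+r)⌉ = 28 payments (last €251.42); total interest = total paid − €6,630.00 = €2,180.42.
At €467.00/mo: 18 payments (last €9.51); total interest €1,318.51.
Interest saved = €2,180.42 − €1,318.51 = €861.91.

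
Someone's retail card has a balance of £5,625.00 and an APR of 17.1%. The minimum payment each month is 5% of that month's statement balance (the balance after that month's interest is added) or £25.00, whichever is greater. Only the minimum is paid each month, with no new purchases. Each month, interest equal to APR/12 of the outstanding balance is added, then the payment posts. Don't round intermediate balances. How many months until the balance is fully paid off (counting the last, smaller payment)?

Monthly rate r = 17.1%/12 = 1.425% = 0.01425.
While 5% of the post-interest balance exceeds £25.00, each month B ← (B·(1+r))·(1 − 0.05), i.e. B shrinks by the factor (1+r)·0.95 = 0.96354.
This holds for months 1–66. Entering month 67 the balance is £484.68; 5% of the post-interest balance is now below £25.00, so the flat £25.00 minimum applies from here.
From month 67 a fixed £25.00 at rate r clears £484.68 in 23 more payments. Total: 66 + 23 = 89 months.

89 months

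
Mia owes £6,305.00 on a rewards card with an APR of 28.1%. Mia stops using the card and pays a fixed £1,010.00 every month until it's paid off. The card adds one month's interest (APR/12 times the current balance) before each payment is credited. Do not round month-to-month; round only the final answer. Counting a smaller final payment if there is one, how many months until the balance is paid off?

Monthly rate r = 28.1%/12 = 2.34167% = 0.0234167.
Recurrence: B ← B·(1+r) − £1,010.00.
Month 1: interest £147.64; balance after payment £5,442.64.
Month 2: interest £127.45; balance after payment £4,560.09.
Closed form: n = −ln(1 − rB₀/P)/ln(1+r) = −ln(0.85382)/ln(1.02342) ≈ 6.828, so the balance reaches zero during payment 7.

7 months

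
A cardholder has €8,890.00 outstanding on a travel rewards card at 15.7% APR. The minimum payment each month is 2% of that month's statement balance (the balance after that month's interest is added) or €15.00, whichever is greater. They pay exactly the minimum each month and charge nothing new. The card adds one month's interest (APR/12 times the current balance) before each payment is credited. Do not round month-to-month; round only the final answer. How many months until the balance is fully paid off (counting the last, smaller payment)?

425 months

Monthly rate r = 15.7%/12 = 1.30833% = 0.0130833.
While 2% of the post-interest balance exceeds €15.00, each month B ← (B·(1+r))·(1 − 0.02), i.e. B shrinks by the factor (1+r)·0.98 = 0.99282.
This holds for months 1–346. Entering month 347 the balance is €735.11; 2% of the post-interest balance is now below €15.00, so the flat €15.00 minimum applies from here.
From month 347 a fixed €15.00 at rate r clears €735.11 in 79 more payments. Total: 346 + 79 = 425 months.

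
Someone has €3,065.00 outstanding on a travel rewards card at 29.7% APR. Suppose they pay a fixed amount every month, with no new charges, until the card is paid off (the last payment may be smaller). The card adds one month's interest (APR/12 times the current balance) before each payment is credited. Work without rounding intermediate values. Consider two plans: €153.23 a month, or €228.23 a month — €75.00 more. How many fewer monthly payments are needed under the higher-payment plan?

Monthly rate r = 29.7%/12 = 2.475% = 0.02475.
At €153.23/mo: n = ⌈−ln(1 − rB₀/P)/ln(1+r)⌉ = 28 payments (last €145.56); total interest = total paid − €3,065.00 = €1,217.77.
At €228.23/mo: 17 payments (last €120.70); total interest €707.38.
Payments saved = 28 − 17 = 11.

11 fewer payments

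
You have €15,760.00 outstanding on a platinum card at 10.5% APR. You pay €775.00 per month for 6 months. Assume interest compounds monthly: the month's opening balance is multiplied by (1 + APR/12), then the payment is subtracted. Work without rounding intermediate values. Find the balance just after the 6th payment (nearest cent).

Monthly rate r = 10.5%/12 = 0.875% = 0.00875.
Each month: B ← B·(1+r) − €775.00.
Month 1: interest €137.90; balance after payment €15,122.90.
Month 2: interest €132.33; balance after payment €14,480.23.
Month 3: interest €126.70; balance after payment €13,831.93.
Month 4: interest €121.03; balance after payment €13,177.96.
Month 5: interest €115.31; balance after payment €12,518.26.
Month 6: interest €109.53; balance after payment €11,852.80.

€11,852.80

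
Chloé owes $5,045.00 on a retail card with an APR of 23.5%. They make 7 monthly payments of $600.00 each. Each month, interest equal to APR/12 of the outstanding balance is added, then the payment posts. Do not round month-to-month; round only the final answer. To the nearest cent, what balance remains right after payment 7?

Monthly rate r = 23.5%/12 = 1.95833% = 0.0195833.
Each month: B ← B·(1+r) − $600.00.
Month 1: interest $98.80; balance after payment $4,543.80.
Month 2: interest $88.98; balance after payment $4,032.78.
Month 3: interest $78.98; balance after payment $3,511.76.
Month 4: interest $68.77; balance after payment $2,980.53.
Month 5: interest $58.37; balance after payment $2,438.90.
Month 6: interest $47.76; balance after payment $1,886.66.
Month 7: interest $36.95; balance after payment $1,323.61.

$1,323.61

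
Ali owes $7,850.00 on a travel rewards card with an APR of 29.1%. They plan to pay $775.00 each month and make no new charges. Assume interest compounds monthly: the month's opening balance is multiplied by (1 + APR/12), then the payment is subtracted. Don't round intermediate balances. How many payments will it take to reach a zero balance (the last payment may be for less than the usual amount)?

12 payments

Monthly rate r = 29.1%/12 = 2.425% = 0.02425.
Recurrence: B ← B·(1+r) − $775.00.
Month 1: interest $190.36; balance after payment $7,265.36.
Month 2: interest $176.19; balance after payment $6,666.55.
Closed form: n = −ln(1 − rB₀/P)/ln(1+r) = −ln(0.75437)/ln(1.02425) ≈ 11.764, so the balance reaches zero during payment 12.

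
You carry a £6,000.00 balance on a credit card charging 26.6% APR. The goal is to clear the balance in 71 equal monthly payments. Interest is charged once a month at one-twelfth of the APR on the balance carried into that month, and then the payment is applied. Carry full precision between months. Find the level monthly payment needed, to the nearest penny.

Monthly rate r = 26.6%/12 = 2.21667% = 0.0221667.
Level-payment amortization: P = B₀·r / (1 − (1+r)^(−n)) = 6000.00·0.0221667 / (1 − 1.02217^(−71)).
Denominator 1 − (1+r)^(−71) = 0.789157438.
P = 133 / 0.789157438 ≈ 168.53.

£168.53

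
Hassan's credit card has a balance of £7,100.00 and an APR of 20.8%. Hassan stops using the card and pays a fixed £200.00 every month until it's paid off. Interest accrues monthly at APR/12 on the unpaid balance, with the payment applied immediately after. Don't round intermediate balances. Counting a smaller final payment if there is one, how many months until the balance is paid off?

Monthly rate r = 20.8%/12 = 1.73333% = 0.0173333.
Recurrence: B ← B·(1+r) − £200.00.
Month 1: interest £123.07; balance after payment £7,023.07.
Month 2: interest £121.73; balance after payment £6,944.80.
Closed form: n = −ln(1 − rB₀/P)/ln(1+r) = −ln(0.38467)/ln(1.01733) ≈ 55.594, so the balance reaches zero during payment 56.

56 months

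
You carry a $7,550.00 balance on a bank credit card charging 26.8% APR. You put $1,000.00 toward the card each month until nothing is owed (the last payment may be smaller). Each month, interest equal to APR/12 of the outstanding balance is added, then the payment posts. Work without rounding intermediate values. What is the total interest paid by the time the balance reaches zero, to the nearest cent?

Monthly rate r = 26.8%/12 = 2.23333% = 0.0223333.
Payoff takes n = ⌈−ln(1 − rB₀/P)/ln(1+r)⌉ = ⌈8.361⌉ = 9 payments; the last is $363.09.
Total paid = 8·$1,000.00 + $363.09 = $8,363.09.
Total interest = total paid − principal = $8,363.09 − $7,550.00 = $813.09.

$813.09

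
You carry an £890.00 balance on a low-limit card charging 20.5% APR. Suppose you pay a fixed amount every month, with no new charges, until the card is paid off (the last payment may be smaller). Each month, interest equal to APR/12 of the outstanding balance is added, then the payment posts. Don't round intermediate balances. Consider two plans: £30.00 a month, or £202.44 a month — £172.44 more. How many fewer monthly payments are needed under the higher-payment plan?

37 fewer payments

Monthly rate r = 20.5%/12 = 1.70833% = 0.0170833.
At £30.00/mo: n = ⌈−ln(1 − rB₀/P)/ln(1+r)⌉ = 42 payments (last £21.92); total interest = total paid − £890.00 = £361.92.
At £202.44/mo: 5 payments (last £123.72); total interest £43.48.
Payments saved = 42 − 5 = 37.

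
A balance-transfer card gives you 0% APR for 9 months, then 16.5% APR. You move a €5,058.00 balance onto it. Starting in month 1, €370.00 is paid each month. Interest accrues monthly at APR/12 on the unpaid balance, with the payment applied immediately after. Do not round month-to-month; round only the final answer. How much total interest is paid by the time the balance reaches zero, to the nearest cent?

Promo months 1–9 at r₀ = 0%/12 = 0; months 10+ at r₁ = 16.5%/12 = 0.01375.
After month 9 (no interest yet): B = €5,058.00 − 9·€370.00 = €1,728.00.
Then at r₁ with €370.00/mo: n₂ = −ln(1 − r₁·B/P)/ln(1+r₁) ≈ 4.86 → 5 more payments.
Total paid = 13·€370.00 + €318.53 = €5,128.53; interest = €5,128.53 − €5,058.00 = €70.53.

€70.53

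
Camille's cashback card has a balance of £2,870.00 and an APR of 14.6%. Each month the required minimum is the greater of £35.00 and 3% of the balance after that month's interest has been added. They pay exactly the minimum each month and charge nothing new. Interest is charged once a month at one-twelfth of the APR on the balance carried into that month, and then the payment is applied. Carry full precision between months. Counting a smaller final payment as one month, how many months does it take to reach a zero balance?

93 months

Monthly rate r = 14.6%/12 = 1.21667% = 0.0121667.
While 3% of the post-interest balance exceeds £35.00, each month B ← (B·(1+r))·(1 − 0.03), i.e. B shrinks by the factor (1+r)·0.97 = 0.9818.
This holds for months 1–50. Entering month 51 the balance is £1,145.70; 3% of the post-interest balance is now below £35.00, so the flat £35.00 minimum applies from here.
From month 51 a fixed £35.00 at rate r clears £1,145.70 in 43 more payments. Total: 50 + 43 = 93 months.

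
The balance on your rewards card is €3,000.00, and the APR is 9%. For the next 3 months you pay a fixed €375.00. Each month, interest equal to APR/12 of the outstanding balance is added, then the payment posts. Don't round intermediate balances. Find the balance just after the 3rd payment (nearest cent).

€1,934.55

Monthly rate r = 9%/12 = 0.75% = 0.0075.
Each month: B ← B·(1+r) − €375.00.
Month 1: interest €22.50; balance after payment €2,647.50.
Month 2: interest €19.86; balance after payment €2,292.36.
Month 3: interest €17.19; balance after payment €1,934.55.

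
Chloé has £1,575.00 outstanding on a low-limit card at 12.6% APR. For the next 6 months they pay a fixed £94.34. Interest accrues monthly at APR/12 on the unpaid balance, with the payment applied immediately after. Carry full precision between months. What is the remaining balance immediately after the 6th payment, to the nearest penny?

Monthly rate r = 12.6%/12 = 1.05% = 0.0105.
Each month: B ← B·(1+r) − £94.34.
Month 1: interest £16.54; balance after payment £1,497.20.
Month 2: interest £15.72; balance after payment £1,418.58.
Month 3: interest £14.90; balance after payment £1,339.13.
Month 4: interest £14.06; balance after payment £1,258.85.
Month 5: interest £13.22; balance after payment £1,177.73.
Month 6: interest £12.37; balance after payment £1,095.76.

£1,095.76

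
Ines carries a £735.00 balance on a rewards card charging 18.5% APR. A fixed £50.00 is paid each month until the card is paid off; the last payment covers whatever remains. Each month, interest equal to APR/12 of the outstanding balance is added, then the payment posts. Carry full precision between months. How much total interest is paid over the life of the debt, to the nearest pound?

£105

Monthly rate r = 18.5%/12 = 1.54167% = 0.0154167.
Payoff takes n = ⌈−ln(1 − rB₀/P)/ln(1+r)⌉ = ⌈16.798⌉ = 17 payments; the last is £39.96.
Total paid = 16·£50.00 + £39.96 = £839.96.
Total interest = total paid − principal = £839.96 − £735.00 = £104.96.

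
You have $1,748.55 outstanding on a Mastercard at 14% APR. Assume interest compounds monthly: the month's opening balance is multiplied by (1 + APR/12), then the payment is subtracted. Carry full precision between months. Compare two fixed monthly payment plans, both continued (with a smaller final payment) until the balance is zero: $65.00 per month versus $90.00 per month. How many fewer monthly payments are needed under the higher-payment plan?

10 fewer payments

Monthly rate r = 14%/12 = 1.16667% = 0.0116667.
At $65.00/mo: n = ⌈−ln(1 − rB₀/P)/ln(1+r)⌉ = 33 payments (last $30.78); total interest = total paid − $1,748.55 = $362.23.
At $90.00/mo: 23 payments (last $14.51); total interest $245.96.
Payments saved = 33 − 23 = 10.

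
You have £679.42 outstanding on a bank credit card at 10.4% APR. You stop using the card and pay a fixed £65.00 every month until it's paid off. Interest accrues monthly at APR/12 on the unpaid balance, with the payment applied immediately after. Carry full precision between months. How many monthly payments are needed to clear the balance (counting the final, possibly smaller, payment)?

12 months

Monthly rate r = 10.4%/12 = 0.866667% = 0.00866667.
Recurrence: B ← B·(1+r) − £65.00.
Month 1: interest £5.89; balance after payment £620.31.
Month 2: interest £5.38; balance after payment £560.68.
Closed form: n = −ln(1 − rB₀/P)/ln(1+r) = −ln(0.90941)/ln(1.00867) ≈ 11.004, so the balance reaches zero during payment 12.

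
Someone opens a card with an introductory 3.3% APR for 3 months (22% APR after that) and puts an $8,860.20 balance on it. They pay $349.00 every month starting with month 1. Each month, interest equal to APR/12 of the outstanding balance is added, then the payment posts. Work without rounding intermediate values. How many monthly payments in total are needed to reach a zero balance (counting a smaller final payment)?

Promo months 1–3 at r₀ = 3.3%/12 = 0.00275; months 4+ at r₁ = 22%/12 = 0.0183333.
After month 3: iterate B ← B·(1+r₀) − $349.00 for 3 months → $7,883.62.
Then at r₁ with $349.00/mo: n₂ = −ln(1 − r₁·B/P)/ln(1+r₁) ≈ 29.43 → 30 more payments.

33 months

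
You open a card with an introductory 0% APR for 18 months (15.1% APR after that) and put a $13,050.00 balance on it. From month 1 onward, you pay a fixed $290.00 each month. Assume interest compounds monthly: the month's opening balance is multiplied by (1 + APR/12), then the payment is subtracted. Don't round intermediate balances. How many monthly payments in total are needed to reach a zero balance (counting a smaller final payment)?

Promo months 1–18 at r₀ = 0%/12 = 0; months 19+ at r₁ = 15.1%/12 = 0.0125833.
After month 18 (no interest yet): B = $13,050.00 − 18·$290.00 = $7,830.00.
Then at r₁ with $290.00/mo: n₂ = −ln(1 − r₁·B/P)/ln(1+r₁) ≈ 33.20 → 34 more payments.

52 months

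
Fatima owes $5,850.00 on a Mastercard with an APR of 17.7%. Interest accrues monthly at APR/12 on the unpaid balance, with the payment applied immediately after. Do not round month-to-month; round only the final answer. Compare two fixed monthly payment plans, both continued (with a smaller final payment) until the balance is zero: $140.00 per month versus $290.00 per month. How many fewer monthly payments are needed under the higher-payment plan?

Monthly rate r = 17.7%/12 = 1.475% = 0.01475.
At $140.00/mo: n = ⌈−ln(1 − rB₀/P)/ln(1+r)⌉ = 66 payments (last $60.00); total interest = total paid − $5,850.00 = $3,310.00.
At $290.00/mo: 25 payments (last $35.02); total interest $1,145.02.
Payments saved = 66 − 25 = 41.

41 fewer payments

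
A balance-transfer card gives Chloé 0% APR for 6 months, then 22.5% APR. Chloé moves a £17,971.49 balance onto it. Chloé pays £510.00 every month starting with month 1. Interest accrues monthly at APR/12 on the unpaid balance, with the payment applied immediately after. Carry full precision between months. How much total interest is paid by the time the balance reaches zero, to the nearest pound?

Promo months 1–6 at r₀ = 0%/12 = 0; months 7+ at r₁ = 22.5%/12 = 0.01875.
After month 6 (no interest yet): B = £17,971.49 − 6·£510.00 = £14,911.49.
Then at r₁ with £510.00/mo: n₂ = −ln(1 − r₁·B/P)/ln(1+r₁) ≈ 42.77 → 43 more payments.
Total paid = 48·£510.00 + £394.64 = £24,874.64; interest = £24,874.64 − £17,971.49 = £6,903.15.

£6,903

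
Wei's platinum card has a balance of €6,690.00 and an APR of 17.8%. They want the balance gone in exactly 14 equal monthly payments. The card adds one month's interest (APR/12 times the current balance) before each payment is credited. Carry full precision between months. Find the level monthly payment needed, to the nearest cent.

Monthly rate r = 17.8%/12 = 1.48333% = 0.0148333.
Level-payment amortization: P = B₀·r / (1 − (1+r)^(−n)) = 6690.00·0.0148333 / (1 − 1.01483^(−14)).
Denominator 1 − (1+r)^(−14) = 0.186282102.
P = 99.235 / 0.186282102 ≈ 532.71.

€532.71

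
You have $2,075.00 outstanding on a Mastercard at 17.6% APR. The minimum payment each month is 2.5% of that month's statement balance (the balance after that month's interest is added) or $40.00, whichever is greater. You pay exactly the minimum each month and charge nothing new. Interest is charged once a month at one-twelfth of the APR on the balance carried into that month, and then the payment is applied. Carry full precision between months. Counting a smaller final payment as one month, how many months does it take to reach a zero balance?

Monthly rate r = 17.6%/12 = 1.46667% = 0.0146667.
While 2.5% of the post-interest balance exceeds $40.00, each month B ← (B·(1+r))·(1 − 0.025), i.e. B shrinks by the factor (1+r)·0.975 = 0.9893.
This holds for months 1–26. Entering month 27 the balance is $1,568.72; 2.5% of the post-interest balance is now below $40.00, so the flat $40.00 minimum applies from here.
From month 27 a fixed $40.00 at rate r clears $1,568.72 in 59 more payments. Total: 26 + 59 = 85 months.

85 months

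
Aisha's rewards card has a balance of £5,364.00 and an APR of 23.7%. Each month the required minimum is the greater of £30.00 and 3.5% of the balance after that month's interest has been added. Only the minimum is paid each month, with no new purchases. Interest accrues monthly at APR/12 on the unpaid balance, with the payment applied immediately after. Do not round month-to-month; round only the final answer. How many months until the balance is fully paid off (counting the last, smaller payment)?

157 months

Monthly rate r = 23.7%/12 = 1.975% = 0.01975.
While 3.5% of the post-interest balance exceeds £30.00, each month B ← (B·(1+r))·(1 − 0.035), i.e. B shrinks by the factor (1+r)·0.965 = 0.98406.
This holds for months 1–116. Entering month 117 the balance is £831.63; 3.5% of the post-interest balance is now below £30.00, so the flat £30.00 minimum applies from here.
From month 117 a fixed £30.00 at rate r clears £831.63 in 41 more payments. Total: 116 + 41 = 157 months.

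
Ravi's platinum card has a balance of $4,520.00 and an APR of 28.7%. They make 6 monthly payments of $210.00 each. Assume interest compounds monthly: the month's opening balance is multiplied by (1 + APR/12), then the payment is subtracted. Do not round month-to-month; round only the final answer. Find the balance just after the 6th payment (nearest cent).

Monthly rate r = 28.7%/12 = 2.39167% = 0.0239167.
Each month: B ← B·(1+r) − $210.00.
Month 1: interest $108.10; balance after payment $4,418.10.
Month 2: interest $105.67; balance after payment $4,313.77.
Month 3: interest $103.17; balance after payment $4,206.94.
Month 4: interest $100.62; balance after payment $4,097.56.
Month 5: interest $98.00; balance after payment $3,985.56.
Month 6: interest $95.32; balance after payment $3,870.88.

$3,870.88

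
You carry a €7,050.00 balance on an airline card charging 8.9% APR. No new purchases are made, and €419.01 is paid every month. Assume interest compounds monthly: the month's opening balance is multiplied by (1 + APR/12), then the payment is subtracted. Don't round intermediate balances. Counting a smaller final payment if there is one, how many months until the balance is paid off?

19 months

Monthly rate r = 8.9%/12 = 0.741667% = 0.00741667.
Recurrence: B ← B·(1+r) − €419.01.
Month 1: interest €52.29; balance after payment €6,683.28.
Month 2: interest €49.57; balance after payment €6,313.84.
Closed form: n = −ln(1 − rB₀/P)/ln(1+r) = −ln(0.87521)/ln(1.00742) ≈ 18.038, so the balance reaches zero during payment 19.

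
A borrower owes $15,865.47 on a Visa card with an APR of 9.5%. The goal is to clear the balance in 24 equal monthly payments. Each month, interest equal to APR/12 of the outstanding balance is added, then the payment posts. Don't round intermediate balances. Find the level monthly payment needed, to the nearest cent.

$728.46

Monthly rate r = 9.5%/12 = 0.791667% = 0.00791667.
Level-payment amortization: P = B₀·r / (1 − (1+r)^(−n)) = 15865.47·0.00791667 / (1 − 1.00792^(−24)).
Denominator 1 − (1+r)^(−24) = 0.172421955.
P = 125.602 / 0.172421955 ≈ 728.46.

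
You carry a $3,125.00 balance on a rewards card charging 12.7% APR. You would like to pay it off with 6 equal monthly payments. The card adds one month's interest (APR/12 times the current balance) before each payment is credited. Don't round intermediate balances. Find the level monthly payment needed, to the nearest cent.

Monthly rate r = 12.7%/12 = 1.05833% = 0.0105833.
Level-payment amortization: P = B₀·r / (1 − (1+r)^(−n)) = 3125.00·0.0105833 / (1 − 1.01058^(−6)).
Denominator 1 − (1+r)^(−6) = 0.061212689.
P = 33.0729 / 0.061212689 ≈ 540.30.

$540.30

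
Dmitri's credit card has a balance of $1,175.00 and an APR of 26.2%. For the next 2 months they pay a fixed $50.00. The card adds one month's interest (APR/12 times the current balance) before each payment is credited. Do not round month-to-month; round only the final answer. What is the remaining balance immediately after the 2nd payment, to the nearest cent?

Monthly rate r = 26.2%/12 = 2.18333% = 0.0218333.
Each month: B ← B·(1+r) − $50.00.
Month 1: interest $25.65; balance after payment $1,150.65.
Month 2: interest $25.12; balance after payment $1,125.78.

$1,125.78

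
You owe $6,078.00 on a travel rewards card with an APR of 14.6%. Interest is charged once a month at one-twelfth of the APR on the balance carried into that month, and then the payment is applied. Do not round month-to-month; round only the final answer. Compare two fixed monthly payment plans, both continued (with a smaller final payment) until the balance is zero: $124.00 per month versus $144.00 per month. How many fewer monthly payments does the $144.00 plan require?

Monthly rate r = 14.6%/12 = 1.21667% = 0.0121667.
At $124.00/mo: n = ⌈−ln(1 − rB₀/P)/ln(1+r)⌉ = 76 payments (last $2.53); total interest = total paid − $6,078.00 = $3,224.53.
At $144.00/mo: 60 payments (last $84.61); total interest $2,502.61.
Payments saved = 76 − 60 = 16.

16 fewer payments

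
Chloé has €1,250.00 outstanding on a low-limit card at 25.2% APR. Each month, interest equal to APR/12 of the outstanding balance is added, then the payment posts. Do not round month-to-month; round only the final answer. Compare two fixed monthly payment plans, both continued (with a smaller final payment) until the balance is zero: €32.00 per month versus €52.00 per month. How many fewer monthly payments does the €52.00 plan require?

49 fewer payments

Monthly rate r = 25.2%/12 = 2.1% = 0.021.
At €32.00/mo: n = ⌈−ln(1 − rB₀/P)/ln(1+r)⌉ = 83 payments (last €19.12); total interest = total paid − €1,250.00 = €1,393.12.
At €52.00/mo: 34 payments (last €42.58); total interest €508.58.
Payments saved = 83 − 34 = 49.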